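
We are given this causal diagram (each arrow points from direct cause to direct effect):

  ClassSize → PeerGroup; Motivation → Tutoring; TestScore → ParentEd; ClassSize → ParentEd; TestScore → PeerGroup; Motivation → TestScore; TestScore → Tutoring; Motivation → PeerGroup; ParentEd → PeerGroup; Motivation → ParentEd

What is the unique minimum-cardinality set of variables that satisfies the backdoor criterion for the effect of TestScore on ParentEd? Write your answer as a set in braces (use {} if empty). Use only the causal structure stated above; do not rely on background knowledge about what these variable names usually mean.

{Motivation}

Variables eligible for adjustment (non-descendants of TestScore, excluding TestScore and ParentEd): {ClassSize, Motivation}.
Backdoor paths from TestScore to ParentEd:
  P1: TestScore <- Motivation -> ParentEd
  P2: TestScore <- Motivation -> PeerGroup <- ClassSize -> ParentEd
  P3: TestScore <- Motivation -> PeerGroup <- ParentEd
The empty set is not sufficient: P1 (TestScore <- Motivation -> ParentEd) has no collider blocking it and no conditioned non-collider, so it is open.
Try {Motivation}:
  P1: blocked at fork node Motivation ∈ conditioning set.
  P2: blocked at fork node Motivation ∈ conditioning set.
  P3: blocked at fork node Motivation ∈ conditioning set.
{Motivation} contains no descendant of TestScore and blocks every backdoor path.
No other singleton works — e.g. {ClassSize} leaves P1 open — so {Motivation} is the unique smallest valid adjustment set.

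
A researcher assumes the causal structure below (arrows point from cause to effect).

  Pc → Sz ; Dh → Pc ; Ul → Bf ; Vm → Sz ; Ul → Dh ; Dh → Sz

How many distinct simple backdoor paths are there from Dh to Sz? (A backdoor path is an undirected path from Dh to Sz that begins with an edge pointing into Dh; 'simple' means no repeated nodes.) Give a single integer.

A backdoor path from Dh to Sz is any simple undirected path whose first edge points into Dh (i.e. leaves Dh via a parent).
Parents of Dh: {Ul}.
No simple path from any parent of Dh reaches Sz without revisiting Dh, so there are no backdoor paths.

0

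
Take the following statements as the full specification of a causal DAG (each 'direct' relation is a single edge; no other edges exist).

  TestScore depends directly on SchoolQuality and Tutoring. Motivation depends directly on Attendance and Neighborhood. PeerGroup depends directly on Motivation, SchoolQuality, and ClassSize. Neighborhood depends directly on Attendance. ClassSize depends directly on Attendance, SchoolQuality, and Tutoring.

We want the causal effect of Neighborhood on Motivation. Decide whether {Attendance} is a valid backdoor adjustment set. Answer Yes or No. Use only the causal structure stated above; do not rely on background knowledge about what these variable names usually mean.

Backdoor paths from Neighborhood to Motivation (paths whose first edge points into Neighborhood):
  P1: Neighborhood <- Attendance -> ClassSize <- SchoolQuality -> PeerGroup <- Motivation
  P2: Neighborhood <- Attendance -> ClassSize <- Tutoring -> TestScore <- SchoolQuality -> PeerGroup <- Motivation
  P3: Neighborhood <- Attendance -> ClassSize -> PeerGroup <- Motivation
  P4: Neighborhood <- Attendance -> Motivation
Condition 1 (no descendant of Neighborhood in the set): holds — descendants of Neighborhood are {Motivation, PeerGroup}; none are in {Attendance}.
Condition 2 (every backdoor path blocked by {Attendance}):
  P1: blocked at fork node Attendance ∈ conditioning set.
  P2: blocked at fork node Attendance ∈ conditioning set.
  P3: blocked at fork node Attendance ∈ conditioning set.
  P4: blocked at fork node Attendance ∈ conditioning set.
{Attendance} satisfies the backdoor criterion.

Yes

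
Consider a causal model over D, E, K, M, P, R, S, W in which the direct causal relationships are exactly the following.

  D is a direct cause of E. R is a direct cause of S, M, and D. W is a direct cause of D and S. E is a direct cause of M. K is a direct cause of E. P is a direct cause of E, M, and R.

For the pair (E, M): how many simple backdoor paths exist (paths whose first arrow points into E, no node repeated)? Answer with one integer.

6

A backdoor path from E to M is any simple undirected path whose first edge points into E (i.e. leaves E via a parent).
Parents of E: {D, K, P}.
Enumerating:
  P1: E <- P -> R -> M
  P2: E <- P -> M
  P3: E <- D <- W -> S <- R <- P -> M
  P4: E <- D <- W -> S <- R -> M
  P5: E <- D <- R <- P -> M
  P6: E <- D <- R -> M
That exhausts the simple backdoor paths. Count: 6.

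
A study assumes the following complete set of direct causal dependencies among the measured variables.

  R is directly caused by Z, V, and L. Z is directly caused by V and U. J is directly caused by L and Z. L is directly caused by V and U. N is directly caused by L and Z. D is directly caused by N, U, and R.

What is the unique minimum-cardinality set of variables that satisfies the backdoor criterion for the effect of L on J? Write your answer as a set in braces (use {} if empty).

Variables eligible for adjustment (non-descendants of L, excluding L and J): {U, V, Z}.
Backdoor paths from L to J:
  P1: L <- V -> Z -> J
  P2: L <- V -> R <- Z -> J
  P3: L <- V -> R -> D <- U -> Z -> J
  P4: L <- V -> R -> D <- N <- Z -> J
  P5: L <- U -> Z -> J
  P6: L <- U -> D <- R <- V -> Z -> J
  P7: L <- U -> D <- R <- Z -> J
  P8: L <- U -> D <- N <- Z -> J
The empty set is not sufficient: P1 (L <- V -> Z -> J) has no collider blocking it and no conditioned non-collider, so it is open.
Try {Z}:
  P1: blocked at chain node Z ∈ conditioning set.
  P2: blocked at collider R (neither it nor any descendant is in the conditioning set).
  P3: blocked at collider D (neither it nor any descendant is in the conditioning set).
  P4: blocked at collider D (neither it nor any descendant is in the conditioning set).
  P5: blocked at chain node Z ∈ conditioning set.
  P6: blocked at collider D (neither it nor any descendant is in the conditioning set).
  P7: blocked at collider D (neither it nor any descendant is in the conditioning set).
  P8: blocked at collider D (neither it nor any descendant is in the conditioning set).
{Z} contains no descendant of L and blocks every backdoor path.
No other singleton works — e.g. {V} leaves P5 open — so {Z} is the unique smallest valid adjustment set.

{Z}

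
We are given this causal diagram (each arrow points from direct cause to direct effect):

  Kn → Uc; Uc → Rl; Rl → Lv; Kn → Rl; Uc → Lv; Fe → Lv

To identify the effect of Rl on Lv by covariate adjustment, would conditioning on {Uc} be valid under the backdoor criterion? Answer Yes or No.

Yes

Backdoor paths from Rl to Lv (paths whose first edge points into Rl):
  P1: Rl <- Kn -> Uc -> Lv
  P2: Rl <- Uc -> Lv
Condition 1 (no descendant of Rl in the set): holds — descendants of Rl are {Lv}; none are in {Uc}.
Condition 2 (every backdoor path blocked by {Uc}):
  P1: blocked at chain node Uc ∈ conditioning set.
  P2: blocked at fork node Uc ∈ conditioning set.
{Uc} satisfies the backdoor criterion.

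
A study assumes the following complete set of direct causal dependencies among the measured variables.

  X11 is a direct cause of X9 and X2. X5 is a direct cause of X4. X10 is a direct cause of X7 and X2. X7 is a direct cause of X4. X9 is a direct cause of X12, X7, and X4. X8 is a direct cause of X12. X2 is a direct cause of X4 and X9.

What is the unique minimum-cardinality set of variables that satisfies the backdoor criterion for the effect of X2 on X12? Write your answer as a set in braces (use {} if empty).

Variables eligible for adjustment (non-descendants of X2, excluding X2 and X12): {X10, X11, X5, X8}.
Backdoor paths from X2 to X12:
  P1: X2 <- X10 -> X7 <- X9 -> X12
  P2: X2 <- X10 -> X7 -> X4 <- X9 -> X12
  P3: X2 <- X11 -> X9 -> X12
The empty set is not sufficient: P3 (X2 <- X11 -> X9 -> X12) has no collider blocking it and no conditioned non-collider, so it is open.
Try {X11}:
  P1: blocked at collider X7 (neither it nor any descendant is in the conditioning set).
  P2: blocked at collider X4 (neither it nor any descendant is in the conditioning set).
  P3: blocked at fork node X11 ∈ conditioning set.
{X11} contains no descendant of X2 and blocks every backdoor path.
No other singleton works — e.g. {X10} leaves P3 open — so {X11} is the unique smallest valid adjustment set.

{X11}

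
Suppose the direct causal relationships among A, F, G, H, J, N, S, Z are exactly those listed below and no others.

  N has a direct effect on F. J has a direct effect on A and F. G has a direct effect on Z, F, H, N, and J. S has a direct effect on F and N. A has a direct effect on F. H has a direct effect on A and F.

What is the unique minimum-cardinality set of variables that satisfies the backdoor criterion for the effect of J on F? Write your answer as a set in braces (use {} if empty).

{G}

Variables eligible for adjustment (non-descendants of J, excluding J and F): {G, H, N, S, Z}.
Backdoor paths from J to F:
  P1: J <- G -> H -> A -> F
  P2: J <- G -> H -> F
  P3: J <- G -> N <- S -> F
  P4: J <- G -> N -> F
  P5: J <- G -> F
The empty set is not sufficient: P1 (J <- G -> H -> A -> F) has no collider blocking it and no conditioned non-collider, so it is open.
Try {G}:
  P1: blocked at fork node G ∈ conditioning set.
  P2: blocked at fork node G ∈ conditioning set.
  P3: blocked at fork node G ∈ conditioning set.
  P4: blocked at fork node G ∈ conditioning set.
  P5: blocked at fork node G ∈ conditioning set.
{G} contains no descendant of J and blocks every backdoor path.
No other singleton works — e.g. {S} leaves P1 open — so {G} is the unique smallest valid adjustment set.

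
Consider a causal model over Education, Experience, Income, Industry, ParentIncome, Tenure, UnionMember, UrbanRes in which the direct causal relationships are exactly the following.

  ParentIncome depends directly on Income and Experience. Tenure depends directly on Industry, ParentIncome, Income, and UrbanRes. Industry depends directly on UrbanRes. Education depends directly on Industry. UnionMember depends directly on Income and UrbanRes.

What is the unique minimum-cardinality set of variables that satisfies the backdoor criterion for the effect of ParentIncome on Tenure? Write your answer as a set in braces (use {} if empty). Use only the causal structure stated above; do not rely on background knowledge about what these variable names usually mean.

Variables eligible for adjustment (non-descendants of ParentIncome, excluding ParentIncome and Tenure): {Education, Experience, Income, Industry, UnionMember, UrbanRes}.
Backdoor paths from ParentIncome to Tenure:
  P1: ParentIncome <- Income -> Tenure
  P2: ParentIncome <- Income -> UnionMember <- UrbanRes -> Industry -> Tenure
  P3: ParentIncome <- Income -> UnionMember <- UrbanRes -> Tenure
The empty set is not sufficient: P1 (ParentIncome <- Income -> Tenure) has no collider blocking it and no conditioned non-collider, so it is open.
Try {Income}:
  P1: blocked at fork node Income ∈ conditioning set.
  P2: blocked at fork node Income ∈ conditioning set.
  P3: blocked at fork node Income ∈ conditioning set.
{Income} contains no descendant of ParentIncome and blocks every backdoor path.
No other singleton works — e.g. {UrbanRes} leaves P1 open — so {Income} is the unique smallest valid adjustment set.

{Income}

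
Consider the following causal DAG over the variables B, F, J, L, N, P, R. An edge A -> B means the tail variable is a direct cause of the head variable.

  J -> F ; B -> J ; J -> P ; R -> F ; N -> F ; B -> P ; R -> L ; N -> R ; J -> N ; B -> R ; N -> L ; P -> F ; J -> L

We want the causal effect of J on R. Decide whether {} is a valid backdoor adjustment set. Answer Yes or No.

No

Backdoor paths from J to R (paths whose first edge points into J):
  P1: J <- B -> R
  P2: J <- B -> P -> F <- N -> R
  P3: J <- B -> P -> F <- N -> L <- R
  P4: J <- B -> P -> F <- R
Condition 1 (no descendant of J in the set): holds — descendants of J are {F, L, N, P, R}; none are in {}.
Condition 2 (every backdoor path blocked by {}):
  P1: open — no interior node is in the conditioning set.
  P2: blocked at collider F (neither it nor any descendant is in the conditioning set).
  P3: blocked at collider F (neither it nor any descendant is in the conditioning set).
  P4: blocked at collider F (neither it nor any descendant is in the conditioning set).
{} does not satisfy the backdoor criterion.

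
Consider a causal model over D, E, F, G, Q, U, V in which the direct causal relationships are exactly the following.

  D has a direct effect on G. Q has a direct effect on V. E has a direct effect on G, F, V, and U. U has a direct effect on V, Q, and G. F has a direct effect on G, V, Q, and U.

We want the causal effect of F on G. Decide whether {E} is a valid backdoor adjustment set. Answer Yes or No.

Yes

Backdoor paths from F to G (paths whose first edge points into F):
  P1: F <- E -> U -> G
  P2: F <- E -> G
  P3: F <- E -> V <- U -> G
  P4: F <- E -> V <- Q <- U -> G
Condition 1 (no descendant of F in the set): holds — descendants of F are {G, Q, U, V}; none are in {E}.
Condition 2 (every backdoor path blocked by {E}):
  P1: blocked at fork node E ∈ conditioning set.
  P2: blocked at fork node E ∈ conditioning set.
  P3: blocked at fork node E ∈ conditioning set.
  P4: blocked at fork node E ∈ conditioning set.
{E} satisfies the backdoor criterion.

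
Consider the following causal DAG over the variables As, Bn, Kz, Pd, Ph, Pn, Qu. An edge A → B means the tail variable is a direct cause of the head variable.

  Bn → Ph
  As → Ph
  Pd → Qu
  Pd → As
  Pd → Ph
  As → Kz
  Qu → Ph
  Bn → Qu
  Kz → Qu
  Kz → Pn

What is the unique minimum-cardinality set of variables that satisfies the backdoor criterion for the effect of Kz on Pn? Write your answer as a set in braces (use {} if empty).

{}

Variables eligible for adjustment (non-descendants of Kz, excluding Kz and Pn): {As, Bn, Pd}.
Backdoor paths from Kz to Pn:
  (none)
With no backdoor paths the empty set already satisfies the criterion, and it is trivially minimal.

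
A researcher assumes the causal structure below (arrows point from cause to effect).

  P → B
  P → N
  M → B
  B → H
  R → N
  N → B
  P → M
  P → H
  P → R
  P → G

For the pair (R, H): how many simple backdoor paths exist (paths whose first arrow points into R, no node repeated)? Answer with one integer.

4

A backdoor path from R to H is any simple undirected path whose first edge points into R (i.e. leaves R via a parent).
Parents of R: {P}.
Enumerating:
  P1: R <- P -> M -> B -> H
  P2: R <- P -> N -> B -> H
  P3: R <- P -> B -> H
  P4: R <- P -> H
That exhausts the simple backdoor paths. Count: 4.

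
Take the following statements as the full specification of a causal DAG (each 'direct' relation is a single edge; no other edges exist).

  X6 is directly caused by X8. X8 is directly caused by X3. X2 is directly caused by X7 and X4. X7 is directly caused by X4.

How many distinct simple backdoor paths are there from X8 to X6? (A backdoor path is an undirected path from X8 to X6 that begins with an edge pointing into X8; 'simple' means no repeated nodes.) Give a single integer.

A backdoor path from X8 to X6 is any simple undirected path whose first edge points into X8 (i.e. leaves X8 via a parent).
Parents of X8: {X3}.
No simple path from any parent of X8 reaches X6 without revisiting X8, so there are no backdoor paths.

0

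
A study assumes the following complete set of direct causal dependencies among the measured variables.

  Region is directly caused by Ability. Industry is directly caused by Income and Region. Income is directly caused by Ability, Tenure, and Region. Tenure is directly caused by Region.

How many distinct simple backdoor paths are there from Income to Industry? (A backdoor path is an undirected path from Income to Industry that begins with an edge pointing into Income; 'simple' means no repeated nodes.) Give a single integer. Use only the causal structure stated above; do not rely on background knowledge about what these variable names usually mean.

A backdoor path from Income to Industry is any simple undirected path whose first edge points into Income (i.e. leaves Income via a parent).
Parents of Income: {Ability, Region, Tenure}.
Enumerating:
  P1: Income <- Ability -> Region -> Industry
  P2: Income <- Region -> Industry
  P3: Income <- Tenure <- Region -> Industry
That exhausts the simple backdoor paths. Count: 3.

3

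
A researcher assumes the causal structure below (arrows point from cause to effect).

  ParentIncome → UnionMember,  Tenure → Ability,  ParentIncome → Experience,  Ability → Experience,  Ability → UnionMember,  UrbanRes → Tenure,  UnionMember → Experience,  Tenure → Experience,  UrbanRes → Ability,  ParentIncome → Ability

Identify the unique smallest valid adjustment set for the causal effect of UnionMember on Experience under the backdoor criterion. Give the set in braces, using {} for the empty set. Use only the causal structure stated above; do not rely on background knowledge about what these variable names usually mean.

Variables eligible for adjustment (non-descendants of UnionMember, excluding UnionMember and Experience): {Ability, ParentIncome, Tenure, UrbanRes}.
Backdoor paths from UnionMember to Experience:
  P1: UnionMember <- ParentIncome -> Ability <- UrbanRes -> Tenure -> Experience
  P2: UnionMember <- ParentIncome -> Ability <- Tenure -> Experience
  P3: UnionMember <- ParentIncome -> Ability -> Experience
  P4: UnionMember <- ParentIncome -> Experience
  P5: UnionMember <- Ability <- ParentIncome -> Experience
  P6: UnionMember <- Ability <- UrbanRes -> Tenure -> Experience
  P7: UnionMember <- Ability <- Tenure -> Experience
  P8: UnionMember <- Ability -> Experience
The empty set is not sufficient: P3 (UnionMember <- ParentIncome -> Ability -> Experience) has no collider blocking it and no conditioned non-collider, so it is open.
Try {Ability, ParentIncome}:
  P1: blocked at fork node ParentIncome ∈ conditioning set.
  P2: blocked at fork node ParentIncome ∈ conditioning set.
  P3: blocked at fork node ParentIncome ∈ conditioning set.
  P4: blocked at fork node ParentIncome ∈ conditioning set.
  P5: blocked at chain node Ability ∈ conditioning set.
  P6: blocked at chain node Ability ∈ conditioning set.
  P7: blocked at chain node Ability ∈ conditioning set.
  P8: blocked at fork node Ability ∈ conditioning set.
{Ability, ParentIncome} contains no descendant of UnionMember and blocks every backdoor path.
Every element of {Ability, ParentIncome} is needed (dropping Ability leaves P6 open; dropping ParentIncome leaves P1 open), so no proper subset is valid.
Among all size-2 subsets of the eligible variables, only {Ability, ParentIncome} blocks every backdoor path, so it is the unique smallest valid adjustment set.

{Ability, ParentIncome}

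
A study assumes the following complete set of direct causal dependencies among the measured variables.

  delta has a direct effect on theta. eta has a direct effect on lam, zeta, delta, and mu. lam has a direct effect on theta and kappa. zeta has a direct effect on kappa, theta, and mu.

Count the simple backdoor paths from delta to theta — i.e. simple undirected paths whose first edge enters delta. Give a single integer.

6

A backdoor path from delta to theta is any simple undirected path whose first edge points into delta (i.e. leaves delta via a parent).
Parents of delta: {eta}.
Enumerating:
  P1: delta <- eta -> zeta -> theta
  P2: delta <- eta -> zeta -> kappa <- lam -> theta
  P3: delta <- eta -> lam -> theta
  P4: delta <- eta -> lam -> kappa <- zeta -> theta
  P5: delta <- eta -> mu <- zeta -> theta
  P6: delta <- eta -> mu <- zeta -> kappa <- lam -> theta
That exhausts the simple backdoor paths. Count: 6.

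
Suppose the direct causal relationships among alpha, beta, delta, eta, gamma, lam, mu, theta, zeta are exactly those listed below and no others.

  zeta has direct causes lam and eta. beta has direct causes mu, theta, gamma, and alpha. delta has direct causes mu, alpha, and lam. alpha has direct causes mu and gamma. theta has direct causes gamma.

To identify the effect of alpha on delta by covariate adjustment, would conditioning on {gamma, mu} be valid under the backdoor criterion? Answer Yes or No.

Yes

Backdoor paths from alpha to delta (paths whose first edge points into alpha):
  P1: alpha <- gamma -> theta -> beta <- mu -> delta
  P2: alpha <- gamma -> beta <- mu -> delta
  P3: alpha <- mu -> delta
Condition 1 (no descendant of alpha in the set): holds — descendants of alpha are {beta, delta}; none are in {gamma, mu}.
Condition 2 (every backdoor path blocked by {gamma, mu}):
  P1: blocked at fork node gamma ∈ conditioning set.
  P2: blocked at fork node gamma ∈ conditioning set.
  P3: blocked at fork node mu ∈ conditioning set.
{gamma, mu} satisfies the backdoor criterion.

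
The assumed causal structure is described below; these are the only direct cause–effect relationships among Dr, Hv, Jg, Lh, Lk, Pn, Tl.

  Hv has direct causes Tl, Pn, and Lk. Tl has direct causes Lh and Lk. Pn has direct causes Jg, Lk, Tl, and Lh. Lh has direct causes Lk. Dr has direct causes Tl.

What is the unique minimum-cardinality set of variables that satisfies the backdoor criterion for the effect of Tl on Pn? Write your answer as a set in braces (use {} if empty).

{Lh, Lk}

Variables eligible for adjustment (non-descendants of Tl, excluding Tl and Pn): {Jg, Lh, Lk}.
Backdoor paths from Tl to Pn:
  P1: Tl <- Lk -> Lh -> Pn
  P2: Tl <- Lk -> Pn
  P3: Tl <- Lk -> Hv <- Pn
  P4: Tl <- Lh <- Lk -> Pn
  P5: Tl <- Lh <- Lk -> Hv <- Pn
  P6: Tl <- Lh -> Pn
The empty set is not sufficient: P1 (Tl <- Lk -> Lh -> Pn) has no collider blocking it and no conditioned non-collider, so it is open.
Try {Lh, Lk}:
  P1: blocked at fork node Lk ∈ conditioning set.
  P2: blocked at fork node Lk ∈ conditioning set.
  P3: blocked at fork node Lk ∈ conditioning set.
  P4: blocked at chain node Lh ∈ conditioning set.
  P5: blocked at chain node Lh ∈ conditioning set.
  P6: blocked at fork node Lh ∈ conditioning set.
{Lh, Lk} contains no descendant of Tl and blocks every backdoor path.
Every element of {Lh, Lk} is needed (dropping Lh leaves P6 open; dropping Lk leaves P2 open), so no proper subset is valid.
Among all size-2 subsets of the eligible variables, only {Lh, Lk} blocks every backdoor path, so it is the unique smallest valid adjustment set.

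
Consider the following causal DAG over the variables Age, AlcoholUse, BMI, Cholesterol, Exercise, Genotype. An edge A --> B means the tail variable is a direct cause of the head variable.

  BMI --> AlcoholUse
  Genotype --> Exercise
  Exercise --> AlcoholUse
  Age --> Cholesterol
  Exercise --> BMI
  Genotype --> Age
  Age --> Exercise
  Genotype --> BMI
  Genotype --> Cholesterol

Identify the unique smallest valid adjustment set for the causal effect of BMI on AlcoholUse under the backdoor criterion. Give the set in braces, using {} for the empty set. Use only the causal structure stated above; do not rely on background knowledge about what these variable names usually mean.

Variables eligible for adjustment (non-descendants of BMI, excluding BMI and AlcoholUse): {Age, Cholesterol, Exercise, Genotype}.
Backdoor paths from BMI to AlcoholUse:
  P1: BMI <- Genotype -> Age -> Exercise -> AlcoholUse
  P2: BMI <- Genotype -> Exercise -> AlcoholUse
  P3: BMI <- Genotype -> Cholesterol <- Age -> Exercise -> AlcoholUse
  P4: BMI <- Exercise -> AlcoholUse
The empty set is not sufficient: P1 (BMI <- Genotype -> Age -> Exercise -> AlcoholUse) has no collider blocking it and no conditioned non-collider, so it is open.
Try {Exercise}:
  P1: blocked at chain node Exercise ∈ conditioning set.
  P2: blocked at chain node Exercise ∈ conditioning set.
  P3: blocked at collider Cholesterol (neither it nor any descendant is in the conditioning set).
  P4: blocked at fork node Exercise ∈ conditioning set.
{Exercise} contains no descendant of BMI and blocks every backdoor path.
No other singleton works — e.g. {Genotype} leaves P4 open — so {Exercise} is the unique smallest valid adjustment set.

{Exercise}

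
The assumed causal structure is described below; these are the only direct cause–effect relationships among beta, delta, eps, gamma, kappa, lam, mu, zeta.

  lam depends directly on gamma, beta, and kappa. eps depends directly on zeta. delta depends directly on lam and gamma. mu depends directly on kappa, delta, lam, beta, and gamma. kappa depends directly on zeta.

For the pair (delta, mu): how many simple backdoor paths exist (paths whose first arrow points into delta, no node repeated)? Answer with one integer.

8

A backdoor path from delta to mu is any simple undirected path whose first edge points into delta (i.e. leaves delta via a parent).
Parents of delta: {gamma, lam}.
Enumerating:
  P1: delta <- gamma -> lam <- beta -> mu
  P2: delta <- gamma -> lam <- kappa -> mu
  P3: delta <- gamma -> lam -> mu
  P4: delta <- gamma -> mu
  P5: delta <- lam <- beta -> mu
  P6: delta <- lam <- kappa -> mu
  P7: delta <- lam <- gamma -> mu
  P8: delta <- lam -> mu
That exhausts the simple backdoor paths. Count: 8.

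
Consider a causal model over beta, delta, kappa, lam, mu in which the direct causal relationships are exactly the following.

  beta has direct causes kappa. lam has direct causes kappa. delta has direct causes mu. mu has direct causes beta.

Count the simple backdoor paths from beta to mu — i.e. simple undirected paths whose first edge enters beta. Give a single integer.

A backdoor path from beta to mu is any simple undirected path whose first edge points into beta (i.e. leaves beta via a parent).
Parents of beta: {kappa}.
No simple path from any parent of beta reaches mu without revisiting beta, so there are no backdoor paths.

0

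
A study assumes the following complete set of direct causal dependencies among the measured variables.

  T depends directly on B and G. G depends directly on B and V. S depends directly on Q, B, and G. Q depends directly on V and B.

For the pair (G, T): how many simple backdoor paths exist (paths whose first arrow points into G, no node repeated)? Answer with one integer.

3

A backdoor path from G to T is any simple undirected path whose first edge points into G (i.e. leaves G via a parent).
Parents of G: {B, V}.
Enumerating:
  P1: G <- V -> Q <- B -> T
  P2: G <- V -> Q -> S <- B -> T
  P3: G <- B -> T
That exhausts the simple backdoor paths. Count: 3.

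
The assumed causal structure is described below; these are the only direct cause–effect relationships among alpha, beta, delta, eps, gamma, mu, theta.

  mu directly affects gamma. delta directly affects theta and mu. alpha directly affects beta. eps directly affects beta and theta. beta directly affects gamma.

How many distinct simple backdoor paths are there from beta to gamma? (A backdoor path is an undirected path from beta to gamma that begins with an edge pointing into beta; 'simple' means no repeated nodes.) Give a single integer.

A backdoor path from beta to gamma is any simple undirected path whose first edge points into beta (i.e. leaves beta via a parent).
Parents of beta: {alpha, eps}.
Enumerating:
  P1: beta <- eps -> theta <- delta -> mu -> gamma
That exhausts the simple backdoor paths. Count: 1.

1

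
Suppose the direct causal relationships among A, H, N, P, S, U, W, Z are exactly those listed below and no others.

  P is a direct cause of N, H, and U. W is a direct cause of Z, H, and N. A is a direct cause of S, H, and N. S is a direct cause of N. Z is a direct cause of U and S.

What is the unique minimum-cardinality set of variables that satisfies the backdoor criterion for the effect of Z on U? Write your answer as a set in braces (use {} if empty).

Variables eligible for adjustment (non-descendants of Z, excluding Z and U): {A, H, P, W}.
Backdoor paths from Z to U:
  P1: Z <- W -> H <- P -> U
  P2: Z <- W -> H <- A -> S -> N <- P -> U
  P3: Z <- W -> H <- A -> N <- P -> U
  P4: Z <- W -> N <- P -> U
  P5: Z <- W -> N <- A -> H <- P -> U
  P6: Z <- W -> N <- S <- A -> H <- P -> U
Each backdoor path contains an unconditioned collider, so every path is already blocked with the empty conditioning set:
  P1: blocked at collider H (neither it nor any descendant is in the conditioning set).
  P2: blocked at collider H (neither it nor any descendant is in the conditioning set).
  P3: blocked at collider H (neither it nor any descendant is in the conditioning set).
  P4: blocked at collider N (neither it nor any descendant is in the conditioning set).
  P5: blocked at collider N (neither it nor any descendant is in the conditioning set).
  P6: blocked at collider N (neither it nor any descendant is in the conditioning set).
The empty set is therefore the unique smallest valid set.

{}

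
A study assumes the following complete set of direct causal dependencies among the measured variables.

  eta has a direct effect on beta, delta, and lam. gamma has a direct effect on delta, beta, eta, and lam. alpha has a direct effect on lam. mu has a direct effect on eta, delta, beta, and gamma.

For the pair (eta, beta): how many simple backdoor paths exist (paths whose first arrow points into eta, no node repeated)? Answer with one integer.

A backdoor path from eta to beta is any simple undirected path whose first edge points into eta (i.e. leaves eta via a parent).
Parents of eta: {gamma, mu}.
Enumerating:
  P1: eta <- mu -> gamma -> beta
  P2: eta <- mu -> beta
  P3: eta <- mu -> delta <- gamma -> beta
  P4: eta <- gamma <- mu -> beta
  P5: eta <- gamma -> beta
  P6: eta <- gamma -> delta <- mu -> beta
That exhausts the simple backdoor paths. Count: 6.

6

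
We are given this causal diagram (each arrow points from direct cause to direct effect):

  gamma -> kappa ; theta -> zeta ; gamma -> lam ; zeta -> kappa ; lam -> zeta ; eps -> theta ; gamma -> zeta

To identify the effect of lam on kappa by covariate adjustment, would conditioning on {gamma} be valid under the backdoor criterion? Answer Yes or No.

Yes

Backdoor paths from lam to kappa (paths whose first edge points into lam):
  P1: lam <- gamma -> zeta -> kappa
  P2: lam <- gamma -> kappa
Condition 1 (no descendant of lam in the set): holds — descendants of lam are {kappa, zeta}; none are in {gamma}.
Condition 2 (every backdoor path blocked by {gamma}):
  P1: blocked at fork node gamma ∈ conditioning set.
  P2: blocked at fork node gamma ∈ conditioning set.
{gamma} satisfies the backdoor criterion.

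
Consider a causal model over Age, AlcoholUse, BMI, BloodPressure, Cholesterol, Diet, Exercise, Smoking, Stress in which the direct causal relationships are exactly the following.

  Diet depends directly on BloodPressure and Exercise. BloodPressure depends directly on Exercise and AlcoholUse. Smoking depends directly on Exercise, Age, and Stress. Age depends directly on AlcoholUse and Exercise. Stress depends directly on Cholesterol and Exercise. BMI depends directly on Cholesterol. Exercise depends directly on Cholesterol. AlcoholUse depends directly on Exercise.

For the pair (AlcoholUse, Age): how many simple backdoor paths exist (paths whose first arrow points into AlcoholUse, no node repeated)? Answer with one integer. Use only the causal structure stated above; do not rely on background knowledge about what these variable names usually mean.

A backdoor path from AlcoholUse to Age is any simple undirected path whose first edge points into AlcoholUse (i.e. leaves AlcoholUse via a parent).
Parents of AlcoholUse: {Exercise}.
Enumerating:
  P1: AlcoholUse <- Exercise <- Cholesterol -> Stress -> Smoking <- Age
  P2: AlcoholUse <- Exercise -> Age
  P3: AlcoholUse <- Exercise -> Stress -> Smoking <- Age
  P4: AlcoholUse <- Exercise -> Smoking <- Age
That exhausts the simple backdoor paths. Count: 4.

4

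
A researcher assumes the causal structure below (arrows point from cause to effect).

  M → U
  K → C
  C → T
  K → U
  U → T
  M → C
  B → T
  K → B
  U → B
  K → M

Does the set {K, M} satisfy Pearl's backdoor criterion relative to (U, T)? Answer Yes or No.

Yes

Backdoor paths from U to T (paths whose first edge points into U):
  P1: U <- K -> M -> C -> T
  P2: U <- K -> B -> T
  P3: U <- K -> C -> T
  P4: U <- M <- K -> B -> T
  P5: U <- M <- K -> C -> T
  P6: U <- M -> C <- K -> B -> T
  P7: U <- M -> C -> T
Condition 1 (no descendant of U in the set): holds — descendants of U are {B, T}; none are in {K, M}.
Condition 2 (every backdoor path blocked by {K, M}):
  P1: blocked at fork node K ∈ conditioning set.
  P2: blocked at fork node K ∈ conditioning set.
  P3: blocked at fork node K ∈ conditioning set.
  P4: blocked at chain node M ∈ conditioning set.
  P5: blocked at chain node M ∈ conditioning set.
  P6: blocked at fork node M ∈ conditioning set.
  P7: blocked at fork node M ∈ conditioning set.
{K, M} satisfies the backdoor criterion.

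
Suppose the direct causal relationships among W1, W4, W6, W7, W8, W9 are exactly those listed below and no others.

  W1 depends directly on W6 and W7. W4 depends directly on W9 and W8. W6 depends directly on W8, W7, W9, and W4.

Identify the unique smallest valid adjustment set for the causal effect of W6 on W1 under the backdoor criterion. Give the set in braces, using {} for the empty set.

Variables eligible for adjustment (non-descendants of W6, excluding W6 and W1): {W4, W7, W8, W9}.
Backdoor paths from W6 to W1:
  P1: W6 <- W7 -> W1
The empty set is not sufficient: P1 (W6 <- W7 -> W1) has no collider blocking it and no conditioned non-collider, so it is open.
Try {W7}:
  P1: blocked at fork node W7 ∈ conditioning set.
{W7} contains no descendant of W6 and blocks every backdoor path.
No other singleton works — e.g. {W9} leaves P1 open — so {W7} is the unique smallest valid adjustment set.

{W7}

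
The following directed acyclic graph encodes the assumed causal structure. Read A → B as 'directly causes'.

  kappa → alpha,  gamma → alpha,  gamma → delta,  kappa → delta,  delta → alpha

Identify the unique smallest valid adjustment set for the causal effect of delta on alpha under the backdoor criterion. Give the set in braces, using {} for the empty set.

{gamma, kappa}

Variables eligible for adjustment (non-descendants of delta, excluding delta and alpha): {gamma, kappa}.
Backdoor paths from delta to alpha:
  P1: delta <- kappa -> alpha
  P2: delta <- gamma -> alpha
The empty set is not sufficient: P1 (delta <- kappa -> alpha) has no collider blocking it and no conditioned non-collider, so it is open.
Try {gamma, kappa}:
  P1: blocked at fork node kappa ∈ conditioning set.
  P2: blocked at fork node gamma ∈ conditioning set.
{gamma, kappa} contains no descendant of delta and blocks every backdoor path.
Every element of {gamma, kappa} is needed (dropping gamma leaves P2 open; dropping kappa leaves P1 open), so no proper subset is valid.
Among all size-2 subsets of the eligible variables, only {gamma, kappa} blocks every backdoor path, so it is the unique smallest valid adjustment set.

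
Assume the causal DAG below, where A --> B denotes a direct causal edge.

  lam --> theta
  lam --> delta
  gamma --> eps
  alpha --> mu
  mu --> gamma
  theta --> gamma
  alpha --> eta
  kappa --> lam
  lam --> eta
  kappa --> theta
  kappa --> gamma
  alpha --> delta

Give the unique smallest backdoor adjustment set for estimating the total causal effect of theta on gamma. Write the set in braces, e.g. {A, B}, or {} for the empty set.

{kappa}

Variables eligible for adjustment (non-descendants of theta, excluding theta and gamma): {alpha, delta, eta, kappa, lam, mu}.
Backdoor paths from theta to gamma:
  P1: theta <- kappa -> lam -> eta <- alpha -> mu -> gamma
  P2: theta <- kappa -> lam -> delta <- alpha -> mu -> gamma
  P3: theta <- kappa -> gamma
  P4: theta <- lam <- kappa -> gamma
  P5: theta <- lam -> eta <- alpha -> mu -> gamma
  P6: theta <- lam -> delta <- alpha -> mu -> gamma
The empty set is not sufficient: P3 (theta <- kappa -> gamma) has no collider blocking it and no conditioned non-collider, so it is open.
Try {kappa}:
  P1: blocked at fork node kappa ∈ conditioning set.
  P2: blocked at fork node kappa ∈ conditioning set.
  P3: blocked at fork node kappa ∈ conditioning set.
  P4: blocked at fork node kappa ∈ conditioning set.
  P5: blocked at collider eta (neither it nor any descendant is in the conditioning set).
  P6: blocked at collider delta (neither it nor any descendant is in the conditioning set).
{kappa} contains no descendant of theta and blocks every backdoor path.
No other singleton works — e.g. {alpha} leaves P3 open — so {kappa} is the unique smallest valid adjustment set.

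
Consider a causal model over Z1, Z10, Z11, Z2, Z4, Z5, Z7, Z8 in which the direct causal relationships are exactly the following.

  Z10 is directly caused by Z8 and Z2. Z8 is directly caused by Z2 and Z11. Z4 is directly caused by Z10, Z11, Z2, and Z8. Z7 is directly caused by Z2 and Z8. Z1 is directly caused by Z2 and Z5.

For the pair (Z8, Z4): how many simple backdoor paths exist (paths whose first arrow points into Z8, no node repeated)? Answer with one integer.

A backdoor path from Z8 to Z4 is any simple undirected path whose first edge points into Z8 (i.e. leaves Z8 via a parent).
Parents of Z8: {Z11, Z2}.
Enumerating:
  P1: Z8 <- Z2 -> Z10 -> Z4
  P2: Z8 <- Z2 -> Z4
  P3: Z8 <- Z11 -> Z4
That exhausts the simple backdoor paths. Count: 3.

3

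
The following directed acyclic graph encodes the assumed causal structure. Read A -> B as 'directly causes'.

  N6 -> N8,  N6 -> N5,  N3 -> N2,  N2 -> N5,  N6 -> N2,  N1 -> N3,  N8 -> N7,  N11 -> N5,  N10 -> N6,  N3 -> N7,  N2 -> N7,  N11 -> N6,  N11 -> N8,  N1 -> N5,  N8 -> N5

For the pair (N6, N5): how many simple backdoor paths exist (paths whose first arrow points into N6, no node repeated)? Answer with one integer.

A backdoor path from N6 to N5 is any simple undirected path whose first edge points into N6 (i.e. leaves N6 via a parent).
Parents of N6: {N10, N11}.
Enumerating:
  P1: N6 <- N11 -> N8 -> N5
  P2: N6 <- N11 -> N8 -> N7 <- N3 <- N1 -> N5
  P3: N6 <- N11 -> N8 -> N7 <- N3 -> N2 -> N5
  P4: N6 <- N11 -> N8 -> N7 <- N2 <- N3 <- N1 -> N5
  P5: N6 <- N11 -> N8 -> N7 <- N2 -> N5
  P6: N6 <- N11 -> N5
That exhausts the simple backdoor paths. Count: 6.

6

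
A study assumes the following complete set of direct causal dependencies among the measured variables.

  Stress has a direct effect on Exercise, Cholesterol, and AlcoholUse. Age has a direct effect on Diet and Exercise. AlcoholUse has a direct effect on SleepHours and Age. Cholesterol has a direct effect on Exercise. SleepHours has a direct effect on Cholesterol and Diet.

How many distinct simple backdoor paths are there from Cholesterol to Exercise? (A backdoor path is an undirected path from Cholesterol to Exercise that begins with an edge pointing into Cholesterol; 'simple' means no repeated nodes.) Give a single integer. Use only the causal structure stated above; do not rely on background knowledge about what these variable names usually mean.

A backdoor path from Cholesterol to Exercise is any simple undirected path whose first edge points into Cholesterol (i.e. leaves Cholesterol via a parent).
Parents of Cholesterol: {SleepHours, Stress}.
Enumerating:
  P1: Cholesterol <- Stress -> AlcoholUse -> SleepHours -> Diet <- Age -> Exercise
  P2: Cholesterol <- Stress -> AlcoholUse -> Age -> Exercise
  P3: Cholesterol <- Stress -> Exercise
  P4: Cholesterol <- SleepHours <- AlcoholUse <- Stress -> Exercise
  P5: Cholesterol <- SleepHours <- AlcoholUse -> Age -> Exercise
  P6: Cholesterol <- SleepHours -> Diet <- Age <- AlcoholUse <- Stress -> Exercise
  P7: Cholesterol <- SleepHours -> Diet <- Age -> Exercise
That exhausts the simple backdoor paths. Count: 7.

7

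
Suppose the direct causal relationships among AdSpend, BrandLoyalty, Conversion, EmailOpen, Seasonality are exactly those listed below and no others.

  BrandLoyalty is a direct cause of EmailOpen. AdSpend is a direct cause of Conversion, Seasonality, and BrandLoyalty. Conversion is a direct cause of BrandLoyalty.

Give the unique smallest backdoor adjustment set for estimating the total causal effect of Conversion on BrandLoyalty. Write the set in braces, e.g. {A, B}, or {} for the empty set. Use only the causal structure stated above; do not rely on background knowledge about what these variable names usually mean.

Variables eligible for adjustment (non-descendants of Conversion, excluding Conversion and BrandLoyalty): {AdSpend, Seasonality}.
Backdoor paths from Conversion to BrandLoyalty:
  P1: Conversion <- AdSpend -> BrandLoyalty
The empty set is not sufficient: P1 (Conversion <- AdSpend -> BrandLoyalty) has no collider blocking it and no conditioned non-collider, so it is open.
Try {AdSpend}:
  P1: blocked at fork node AdSpend ∈ conditioning set.
{AdSpend} contains no descendant of Conversion and blocks every backdoor path.
No other singleton works — e.g. {Seasonality} leaves P1 open — so {AdSpend} is the unique smallest valid adjustment set.

{AdSpend}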